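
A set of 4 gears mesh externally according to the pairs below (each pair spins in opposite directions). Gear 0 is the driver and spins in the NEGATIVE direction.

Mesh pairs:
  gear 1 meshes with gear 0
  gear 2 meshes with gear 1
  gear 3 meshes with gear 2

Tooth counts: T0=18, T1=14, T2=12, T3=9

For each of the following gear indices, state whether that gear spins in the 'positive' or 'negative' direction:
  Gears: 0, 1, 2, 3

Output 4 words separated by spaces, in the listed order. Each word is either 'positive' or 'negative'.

Gear 0 (driver): negative (depth 0)
  gear 1: meshes with gear 0 -> depth 1 -> positive (opposite of gear 0)
  gear 2: meshes with gear 1 -> depth 2 -> negative (opposite of gear 1)
  gear 3: meshes with gear 2 -> depth 3 -> positive (opposite of gear 2)
Queried indices 0, 1, 2, 3 -> negative, positive, negative, positive

Answer: negative positive negative positive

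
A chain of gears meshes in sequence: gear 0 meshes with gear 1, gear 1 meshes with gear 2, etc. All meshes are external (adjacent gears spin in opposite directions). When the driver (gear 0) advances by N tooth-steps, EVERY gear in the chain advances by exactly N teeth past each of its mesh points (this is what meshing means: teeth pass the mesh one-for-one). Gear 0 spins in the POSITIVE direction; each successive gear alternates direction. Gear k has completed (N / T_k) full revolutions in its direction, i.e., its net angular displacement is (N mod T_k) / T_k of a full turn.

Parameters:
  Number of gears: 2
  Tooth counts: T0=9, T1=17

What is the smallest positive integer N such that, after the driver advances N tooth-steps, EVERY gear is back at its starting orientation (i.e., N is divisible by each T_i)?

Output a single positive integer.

Gear k returns to start when N is a multiple of T_k.
All gears at start simultaneously when N is a common multiple of [9, 17]; the smallest such N is lcm(9, 17).
Start: lcm = T0 = 9
Fold in T1=17: gcd(9, 17) = 1; lcm(9, 17) = 9 * 17 / 1 = 153 / 1 = 153
Full cycle length = 153

Answer: 153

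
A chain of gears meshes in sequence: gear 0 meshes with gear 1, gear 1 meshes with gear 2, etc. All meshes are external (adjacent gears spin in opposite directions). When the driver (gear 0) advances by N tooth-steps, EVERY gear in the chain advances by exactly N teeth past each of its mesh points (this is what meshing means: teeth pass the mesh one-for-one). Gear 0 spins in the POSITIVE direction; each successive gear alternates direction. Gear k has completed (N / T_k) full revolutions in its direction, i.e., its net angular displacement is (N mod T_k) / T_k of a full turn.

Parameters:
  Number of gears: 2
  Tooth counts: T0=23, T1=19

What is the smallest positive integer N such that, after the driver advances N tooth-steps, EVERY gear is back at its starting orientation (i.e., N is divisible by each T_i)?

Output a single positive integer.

Answer: 437

Derivation:
Gear k returns to start when N is a multiple of T_k.
All gears at start simultaneously when N is a common multiple of [23, 19]; the smallest such N is lcm(23, 19).
Start: lcm = T0 = 23
Fold in T1=19: gcd(23, 19) = 1; lcm(23, 19) = 23 * 19 / 1 = 437 / 1 = 437
Full cycle length = 437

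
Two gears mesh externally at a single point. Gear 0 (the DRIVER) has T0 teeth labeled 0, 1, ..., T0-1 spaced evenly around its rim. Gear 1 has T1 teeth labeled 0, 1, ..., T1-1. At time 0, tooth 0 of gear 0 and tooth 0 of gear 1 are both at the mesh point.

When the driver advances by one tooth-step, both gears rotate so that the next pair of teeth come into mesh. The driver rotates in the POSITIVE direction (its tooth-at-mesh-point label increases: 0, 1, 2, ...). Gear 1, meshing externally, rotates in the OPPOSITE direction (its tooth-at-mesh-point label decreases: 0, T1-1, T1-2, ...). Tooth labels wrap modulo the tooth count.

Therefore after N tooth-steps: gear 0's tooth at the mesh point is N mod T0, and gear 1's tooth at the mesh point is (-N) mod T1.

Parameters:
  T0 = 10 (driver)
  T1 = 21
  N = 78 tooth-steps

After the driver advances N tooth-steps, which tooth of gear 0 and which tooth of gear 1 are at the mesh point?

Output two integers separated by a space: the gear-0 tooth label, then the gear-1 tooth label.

Answer: 8 6

Derivation:
Gear 0 (driver, T0=10): tooth at mesh = N mod T0
  78 = 7 * 10 + 8, so 78 mod 10 = 8
  gear 0 tooth = 8
Gear 1 (driven, T1=21): tooth at mesh = (-N) mod T1
  78 = 3 * 21 + 15, so 78 mod 21 = 15
  (-78) mod 21 = (-15) mod 21 = 21 - 15 = 6
Mesh after 78 steps: gear-0 tooth 8 meets gear-1 tooth 6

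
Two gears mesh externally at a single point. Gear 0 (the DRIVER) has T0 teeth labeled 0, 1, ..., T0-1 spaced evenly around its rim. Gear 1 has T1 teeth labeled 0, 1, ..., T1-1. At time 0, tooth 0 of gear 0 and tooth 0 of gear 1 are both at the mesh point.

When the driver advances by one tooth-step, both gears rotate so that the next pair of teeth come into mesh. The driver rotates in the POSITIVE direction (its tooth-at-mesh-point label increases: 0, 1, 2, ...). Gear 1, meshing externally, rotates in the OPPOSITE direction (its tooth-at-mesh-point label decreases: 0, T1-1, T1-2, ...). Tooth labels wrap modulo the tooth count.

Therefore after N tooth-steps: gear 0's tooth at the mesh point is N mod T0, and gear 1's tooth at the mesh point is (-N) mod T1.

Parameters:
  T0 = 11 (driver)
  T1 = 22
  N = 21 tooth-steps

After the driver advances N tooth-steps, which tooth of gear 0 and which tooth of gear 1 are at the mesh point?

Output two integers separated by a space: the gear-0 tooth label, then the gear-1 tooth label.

Answer: 10 1

Derivation:
Gear 0 (driver, T0=11): tooth at mesh = N mod T0
  21 = 1 * 11 + 10, so 21 mod 11 = 10
  gear 0 tooth = 10
Gear 1 (driven, T1=22): tooth at mesh = (-N) mod T1
  21 = 0 * 22 + 21, so 21 mod 22 = 21
  (-21) mod 22 = (-21) mod 22 = 22 - 21 = 1
Mesh after 21 steps: gear-0 tooth 10 meets gear-1 tooth 1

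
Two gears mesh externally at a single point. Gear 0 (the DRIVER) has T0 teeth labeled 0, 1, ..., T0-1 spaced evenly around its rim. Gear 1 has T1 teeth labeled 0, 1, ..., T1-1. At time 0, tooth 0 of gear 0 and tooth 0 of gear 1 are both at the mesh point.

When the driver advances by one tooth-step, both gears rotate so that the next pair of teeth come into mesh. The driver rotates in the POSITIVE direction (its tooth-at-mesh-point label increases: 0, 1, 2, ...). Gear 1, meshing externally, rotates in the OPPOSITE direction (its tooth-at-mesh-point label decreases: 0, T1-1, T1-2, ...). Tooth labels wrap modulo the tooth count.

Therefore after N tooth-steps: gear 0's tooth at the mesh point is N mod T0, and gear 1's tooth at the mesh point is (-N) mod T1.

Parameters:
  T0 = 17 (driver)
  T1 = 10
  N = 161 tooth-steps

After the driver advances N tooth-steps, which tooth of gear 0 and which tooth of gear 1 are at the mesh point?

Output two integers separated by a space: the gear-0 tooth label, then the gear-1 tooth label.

Answer: 8 9

Derivation:
Gear 0 (driver, T0=17): tooth at mesh = N mod T0
  161 = 9 * 17 + 8, so 161 mod 17 = 8
  gear 0 tooth = 8
Gear 1 (driven, T1=10): tooth at mesh = (-N) mod T1
  161 = 16 * 10 + 1, so 161 mod 10 = 1
  (-161) mod 10 = (-1) mod 10 = 10 - 1 = 9
Mesh after 161 steps: gear-0 tooth 8 meets gear-1 tooth 9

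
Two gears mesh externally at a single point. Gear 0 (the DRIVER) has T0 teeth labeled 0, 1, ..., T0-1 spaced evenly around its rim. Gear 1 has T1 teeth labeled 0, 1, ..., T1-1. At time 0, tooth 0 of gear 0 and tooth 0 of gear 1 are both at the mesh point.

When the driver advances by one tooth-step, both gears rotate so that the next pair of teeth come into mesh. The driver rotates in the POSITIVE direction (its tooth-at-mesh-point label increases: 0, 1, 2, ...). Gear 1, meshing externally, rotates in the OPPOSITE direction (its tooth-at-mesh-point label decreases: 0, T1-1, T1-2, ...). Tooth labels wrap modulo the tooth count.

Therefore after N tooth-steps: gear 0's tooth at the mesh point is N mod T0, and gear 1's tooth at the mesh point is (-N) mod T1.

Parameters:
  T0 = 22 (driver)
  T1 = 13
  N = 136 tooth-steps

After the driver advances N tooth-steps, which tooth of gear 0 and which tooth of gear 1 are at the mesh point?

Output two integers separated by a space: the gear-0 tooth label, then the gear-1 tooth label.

Gear 0 (driver, T0=22): tooth at mesh = N mod T0
  136 = 6 * 22 + 4, so 136 mod 22 = 4
  gear 0 tooth = 4
Gear 1 (driven, T1=13): tooth at mesh = (-N) mod T1
  136 = 10 * 13 + 6, so 136 mod 13 = 6
  (-136) mod 13 = (-6) mod 13 = 13 - 6 = 7
Mesh after 136 steps: gear-0 tooth 4 meets gear-1 tooth 7

Answer: 4 7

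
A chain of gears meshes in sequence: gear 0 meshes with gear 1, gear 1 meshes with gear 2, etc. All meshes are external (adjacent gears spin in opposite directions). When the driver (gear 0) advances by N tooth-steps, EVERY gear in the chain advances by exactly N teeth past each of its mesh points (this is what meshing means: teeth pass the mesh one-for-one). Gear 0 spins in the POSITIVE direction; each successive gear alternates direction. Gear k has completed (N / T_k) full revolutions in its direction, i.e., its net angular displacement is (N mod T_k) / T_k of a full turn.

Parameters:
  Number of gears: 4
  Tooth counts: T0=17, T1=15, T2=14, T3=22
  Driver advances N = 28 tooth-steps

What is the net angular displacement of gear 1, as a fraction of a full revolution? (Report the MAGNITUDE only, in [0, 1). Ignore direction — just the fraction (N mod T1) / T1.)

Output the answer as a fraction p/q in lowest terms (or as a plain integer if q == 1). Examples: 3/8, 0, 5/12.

Answer: 13/15

Derivation:
Chain of 4 gears, tooth counts: [17, 15, 14, 22]
  gear 0: T0=17, direction=positive, advance = 28 mod 17 = 11 teeth = 11/17 turn
  gear 1: T1=15, direction=negative, advance = 28 mod 15 = 13 teeth = 13/15 turn
  gear 2: T2=14, direction=positive, advance = 28 mod 14 = 0 teeth = 0/14 turn
  gear 3: T3=22, direction=negative, advance = 28 mod 22 = 6 teeth = 6/22 turn
Gear 1: 28 mod 15 = 13
Fraction = 13 / 15 = 13/15 (gcd(13,15)=1) = 13/15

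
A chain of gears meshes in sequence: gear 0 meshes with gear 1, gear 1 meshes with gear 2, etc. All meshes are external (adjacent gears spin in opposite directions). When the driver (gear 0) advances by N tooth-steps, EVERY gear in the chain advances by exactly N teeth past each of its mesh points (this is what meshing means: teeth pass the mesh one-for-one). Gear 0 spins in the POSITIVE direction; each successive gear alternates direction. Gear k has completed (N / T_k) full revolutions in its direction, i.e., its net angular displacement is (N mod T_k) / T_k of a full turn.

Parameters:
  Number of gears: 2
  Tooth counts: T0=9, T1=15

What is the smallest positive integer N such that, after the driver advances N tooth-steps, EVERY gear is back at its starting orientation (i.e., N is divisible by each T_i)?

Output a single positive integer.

Answer: 45

Derivation:
Gear k returns to start when N is a multiple of T_k.
All gears at start simultaneously when N is a common multiple of [9, 15]; the smallest such N is lcm(9, 15).
Start: lcm = T0 = 9
Fold in T1=15: gcd(9, 15) = 3; lcm(9, 15) = 9 * 15 / 3 = 135 / 3 = 45
Full cycle length = 45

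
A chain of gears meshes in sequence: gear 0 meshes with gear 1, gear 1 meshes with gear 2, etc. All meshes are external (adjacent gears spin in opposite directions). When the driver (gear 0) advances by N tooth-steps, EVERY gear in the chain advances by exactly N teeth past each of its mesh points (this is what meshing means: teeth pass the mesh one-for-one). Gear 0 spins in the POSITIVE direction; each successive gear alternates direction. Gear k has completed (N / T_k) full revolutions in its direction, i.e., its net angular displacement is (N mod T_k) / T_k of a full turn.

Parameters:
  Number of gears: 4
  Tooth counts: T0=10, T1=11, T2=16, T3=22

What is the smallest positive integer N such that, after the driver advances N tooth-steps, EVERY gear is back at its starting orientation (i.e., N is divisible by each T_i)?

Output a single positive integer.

Answer: 880

Derivation:
Gear k returns to start when N is a multiple of T_k.
All gears at start simultaneously when N is a common multiple of [10, 11, 16, 22]; the smallest such N is lcm(10, 11, 16, 22).
Start: lcm = T0 = 10
Fold in T1=11: gcd(10, 11) = 1; lcm(10, 11) = 10 * 11 / 1 = 110 / 1 = 110
Fold in T2=16: gcd(110, 16) = 2; lcm(110, 16) = 110 * 16 / 2 = 1760 / 2 = 880
Fold in T3=22: gcd(880, 22) = 22; lcm(880, 22) = 880 * 22 / 22 = 19360 / 22 = 880
Full cycle length = 880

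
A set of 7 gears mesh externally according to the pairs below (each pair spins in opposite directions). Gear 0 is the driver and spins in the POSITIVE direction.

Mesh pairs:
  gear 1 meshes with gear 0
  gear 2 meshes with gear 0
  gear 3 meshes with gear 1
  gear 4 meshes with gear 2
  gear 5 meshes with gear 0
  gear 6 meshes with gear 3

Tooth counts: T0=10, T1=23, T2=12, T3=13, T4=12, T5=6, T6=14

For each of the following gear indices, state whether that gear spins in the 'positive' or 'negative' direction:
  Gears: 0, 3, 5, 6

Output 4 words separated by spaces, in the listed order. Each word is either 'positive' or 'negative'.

Answer: positive positive negative negative

Derivation:
Gear 0 (driver): positive (depth 0)
  gear 1: meshes with gear 0 -> depth 1 -> negative (opposite of gear 0)
  gear 2: meshes with gear 0 -> depth 1 -> negative (opposite of gear 0)
  gear 3: meshes with gear 1 -> depth 2 -> positive (opposite of gear 1)
  gear 4: meshes with gear 2 -> depth 2 -> positive (opposite of gear 2)
  gear 5: meshes with gear 0 -> depth 1 -> negative (opposite of gear 0)
  gear 6: meshes with gear 3 -> depth 3 -> negative (opposite of gear 3)
Queried indices 0, 3, 5, 6 -> positive, positive, negative, negative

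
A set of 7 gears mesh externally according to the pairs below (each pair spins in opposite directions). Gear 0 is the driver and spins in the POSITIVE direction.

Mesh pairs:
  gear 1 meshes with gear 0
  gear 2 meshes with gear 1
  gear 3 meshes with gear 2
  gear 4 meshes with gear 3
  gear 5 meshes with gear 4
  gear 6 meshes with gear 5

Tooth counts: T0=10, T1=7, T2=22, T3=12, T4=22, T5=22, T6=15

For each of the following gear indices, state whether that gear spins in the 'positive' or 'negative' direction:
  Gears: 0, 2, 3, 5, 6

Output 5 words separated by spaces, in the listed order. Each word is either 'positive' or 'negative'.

Answer: positive positive negative negative positive

Derivation:
Gear 0 (driver): positive (depth 0)
  gear 1: meshes with gear 0 -> depth 1 -> negative (opposite of gear 0)
  gear 2: meshes with gear 1 -> depth 2 -> positive (opposite of gear 1)
  gear 3: meshes with gear 2 -> depth 3 -> negative (opposite of gear 2)
  gear 4: meshes with gear 3 -> depth 4 -> positive (opposite of gear 3)
  gear 5: meshes with gear 4 -> depth 5 -> negative (opposite of gear 4)
  gear 6: meshes with gear 5 -> depth 6 -> positive (opposite of gear 5)
Queried indices 0, 2, 3, 5, 6 -> positive, positive, negative, negative, positive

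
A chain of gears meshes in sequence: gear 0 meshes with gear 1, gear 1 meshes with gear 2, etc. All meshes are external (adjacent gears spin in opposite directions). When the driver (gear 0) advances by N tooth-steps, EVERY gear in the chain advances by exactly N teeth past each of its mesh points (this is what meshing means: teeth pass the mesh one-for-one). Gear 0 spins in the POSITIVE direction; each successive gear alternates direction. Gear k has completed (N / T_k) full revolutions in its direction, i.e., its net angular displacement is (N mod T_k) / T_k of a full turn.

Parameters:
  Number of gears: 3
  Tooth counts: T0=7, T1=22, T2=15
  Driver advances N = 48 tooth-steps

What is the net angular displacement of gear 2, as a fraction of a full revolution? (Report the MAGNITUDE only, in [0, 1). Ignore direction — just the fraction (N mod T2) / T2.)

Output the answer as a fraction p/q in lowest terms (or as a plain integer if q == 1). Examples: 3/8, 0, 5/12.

Answer: 1/5

Derivation:
Chain of 3 gears, tooth counts: [7, 22, 15]
  gear 0: T0=7, direction=positive, advance = 48 mod 7 = 6 teeth = 6/7 turn
  gear 1: T1=22, direction=negative, advance = 48 mod 22 = 4 teeth = 4/22 turn
  gear 2: T2=15, direction=positive, advance = 48 mod 15 = 3 teeth = 3/15 turn
Gear 2: 48 mod 15 = 3
Fraction = 3 / 15 = 1/5 (gcd(3,15)=3) = 1/5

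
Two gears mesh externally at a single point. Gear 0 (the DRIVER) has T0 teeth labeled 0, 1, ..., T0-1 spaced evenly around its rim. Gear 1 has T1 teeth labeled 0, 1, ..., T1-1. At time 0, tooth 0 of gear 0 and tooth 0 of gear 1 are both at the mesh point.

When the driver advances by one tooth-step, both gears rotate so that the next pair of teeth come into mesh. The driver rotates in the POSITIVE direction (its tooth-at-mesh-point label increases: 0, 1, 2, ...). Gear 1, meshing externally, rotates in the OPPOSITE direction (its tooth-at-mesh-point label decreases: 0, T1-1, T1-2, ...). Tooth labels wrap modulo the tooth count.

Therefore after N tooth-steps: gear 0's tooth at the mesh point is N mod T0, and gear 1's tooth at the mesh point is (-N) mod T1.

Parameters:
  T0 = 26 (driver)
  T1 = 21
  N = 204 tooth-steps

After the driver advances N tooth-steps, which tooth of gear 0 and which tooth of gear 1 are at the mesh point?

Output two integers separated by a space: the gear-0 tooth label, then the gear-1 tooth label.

Gear 0 (driver, T0=26): tooth at mesh = N mod T0
  204 = 7 * 26 + 22, so 204 mod 26 = 22
  gear 0 tooth = 22
Gear 1 (driven, T1=21): tooth at mesh = (-N) mod T1
  204 = 9 * 21 + 15, so 204 mod 21 = 15
  (-204) mod 21 = (-15) mod 21 = 21 - 15 = 6
Mesh after 204 steps: gear-0 tooth 22 meets gear-1 tooth 6

Answer: 22 6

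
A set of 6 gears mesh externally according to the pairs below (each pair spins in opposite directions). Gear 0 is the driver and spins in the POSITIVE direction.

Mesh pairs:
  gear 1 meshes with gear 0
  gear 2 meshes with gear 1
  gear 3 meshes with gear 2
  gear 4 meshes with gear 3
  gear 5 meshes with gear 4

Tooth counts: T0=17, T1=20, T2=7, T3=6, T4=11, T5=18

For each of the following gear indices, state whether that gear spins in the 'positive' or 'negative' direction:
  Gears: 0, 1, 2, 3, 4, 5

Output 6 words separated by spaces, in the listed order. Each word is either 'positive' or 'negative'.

Answer: positive negative positive negative positive negative

Derivation:
Gear 0 (driver): positive (depth 0)
  gear 1: meshes with gear 0 -> depth 1 -> negative (opposite of gear 0)
  gear 2: meshes with gear 1 -> depth 2 -> positive (opposite of gear 1)
  gear 3: meshes with gear 2 -> depth 3 -> negative (opposite of gear 2)
  gear 4: meshes with gear 3 -> depth 4 -> positive (opposite of gear 3)
  gear 5: meshes with gear 4 -> depth 5 -> negative (opposite of gear 4)
Queried indices 0, 1, 2, 3, 4, 5 -> positive, negative, positive, negative, positive, negative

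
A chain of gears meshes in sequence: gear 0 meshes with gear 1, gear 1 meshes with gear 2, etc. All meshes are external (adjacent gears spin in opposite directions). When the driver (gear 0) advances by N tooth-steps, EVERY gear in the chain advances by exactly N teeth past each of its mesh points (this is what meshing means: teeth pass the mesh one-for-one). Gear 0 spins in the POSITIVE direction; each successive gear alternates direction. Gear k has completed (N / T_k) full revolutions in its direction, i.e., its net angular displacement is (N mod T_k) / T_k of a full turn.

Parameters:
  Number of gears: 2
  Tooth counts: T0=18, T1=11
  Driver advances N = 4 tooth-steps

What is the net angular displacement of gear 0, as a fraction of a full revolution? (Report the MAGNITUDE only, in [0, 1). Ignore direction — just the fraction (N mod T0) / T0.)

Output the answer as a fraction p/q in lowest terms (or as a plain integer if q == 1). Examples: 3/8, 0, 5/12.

Answer: 2/9

Derivation:
Chain of 2 gears, tooth counts: [18, 11]
  gear 0: T0=18, direction=positive, advance = 4 mod 18 = 4 teeth = 4/18 turn
  gear 1: T1=11, direction=negative, advance = 4 mod 11 = 4 teeth = 4/11 turn
Gear 0: 4 mod 18 = 4
Fraction = 4 / 18 = 2/9 (gcd(4,18)=2) = 2/9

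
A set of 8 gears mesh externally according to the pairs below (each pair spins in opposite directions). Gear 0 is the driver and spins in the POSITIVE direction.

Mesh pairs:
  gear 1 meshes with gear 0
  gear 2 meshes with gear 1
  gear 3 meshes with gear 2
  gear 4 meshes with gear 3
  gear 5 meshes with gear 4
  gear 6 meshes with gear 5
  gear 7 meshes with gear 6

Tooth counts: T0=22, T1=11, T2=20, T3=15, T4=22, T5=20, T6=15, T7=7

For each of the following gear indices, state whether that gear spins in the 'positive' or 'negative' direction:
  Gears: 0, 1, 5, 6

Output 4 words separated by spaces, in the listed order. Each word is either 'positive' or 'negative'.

Gear 0 (driver): positive (depth 0)
  gear 1: meshes with gear 0 -> depth 1 -> negative (opposite of gear 0)
  gear 2: meshes with gear 1 -> depth 2 -> positive (opposite of gear 1)
  gear 3: meshes with gear 2 -> depth 3 -> negative (opposite of gear 2)
  gear 4: meshes with gear 3 -> depth 4 -> positive (opposite of gear 3)
  gear 5: meshes with gear 4 -> depth 5 -> negative (opposite of gear 4)
  gear 6: meshes with gear 5 -> depth 6 -> positive (opposite of gear 5)
  gear 7: meshes with gear 6 -> depth 7 -> negative (opposite of gear 6)
Queried indices 0, 1, 5, 6 -> positive, negative, negative, positive

Answer: positive negative negative positive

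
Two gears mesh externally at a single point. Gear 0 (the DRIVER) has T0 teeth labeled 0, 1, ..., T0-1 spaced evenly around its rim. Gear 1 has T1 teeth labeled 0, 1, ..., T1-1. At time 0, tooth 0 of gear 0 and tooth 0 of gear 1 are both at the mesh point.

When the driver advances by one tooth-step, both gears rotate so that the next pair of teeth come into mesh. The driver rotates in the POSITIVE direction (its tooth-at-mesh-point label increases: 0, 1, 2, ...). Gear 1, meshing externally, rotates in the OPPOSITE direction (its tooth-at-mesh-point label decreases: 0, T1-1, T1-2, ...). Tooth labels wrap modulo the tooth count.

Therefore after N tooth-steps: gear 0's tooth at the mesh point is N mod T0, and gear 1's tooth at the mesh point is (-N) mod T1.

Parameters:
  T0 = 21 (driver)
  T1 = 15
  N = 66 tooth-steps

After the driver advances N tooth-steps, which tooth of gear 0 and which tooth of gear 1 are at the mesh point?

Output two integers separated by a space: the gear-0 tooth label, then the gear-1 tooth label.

Answer: 3 9

Derivation:
Gear 0 (driver, T0=21): tooth at mesh = N mod T0
  66 = 3 * 21 + 3, so 66 mod 21 = 3
  gear 0 tooth = 3
Gear 1 (driven, T1=15): tooth at mesh = (-N) mod T1
  66 = 4 * 15 + 6, so 66 mod 15 = 6
  (-66) mod 15 = (-6) mod 15 = 15 - 6 = 9
Mesh after 66 steps: gear-0 tooth 3 meets gear-1 tooth 9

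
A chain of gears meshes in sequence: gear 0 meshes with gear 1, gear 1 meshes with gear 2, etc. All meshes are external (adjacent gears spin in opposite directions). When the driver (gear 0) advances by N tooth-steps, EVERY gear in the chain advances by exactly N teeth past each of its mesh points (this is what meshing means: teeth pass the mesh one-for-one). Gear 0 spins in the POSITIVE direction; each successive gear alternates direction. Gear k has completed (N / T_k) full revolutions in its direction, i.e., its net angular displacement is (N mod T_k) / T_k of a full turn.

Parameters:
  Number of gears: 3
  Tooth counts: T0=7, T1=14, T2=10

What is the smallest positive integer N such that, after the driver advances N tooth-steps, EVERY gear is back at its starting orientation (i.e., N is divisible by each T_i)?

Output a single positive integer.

Answer: 70

Derivation:
Gear k returns to start when N is a multiple of T_k.
All gears at start simultaneously when N is a common multiple of [7, 14, 10]; the smallest such N is lcm(7, 14, 10).
Start: lcm = T0 = 7
Fold in T1=14: gcd(7, 14) = 7; lcm(7, 14) = 7 * 14 / 7 = 98 / 7 = 14
Fold in T2=10: gcd(14, 10) = 2; lcm(14, 10) = 14 * 10 / 2 = 140 / 2 = 70
Full cycle length = 70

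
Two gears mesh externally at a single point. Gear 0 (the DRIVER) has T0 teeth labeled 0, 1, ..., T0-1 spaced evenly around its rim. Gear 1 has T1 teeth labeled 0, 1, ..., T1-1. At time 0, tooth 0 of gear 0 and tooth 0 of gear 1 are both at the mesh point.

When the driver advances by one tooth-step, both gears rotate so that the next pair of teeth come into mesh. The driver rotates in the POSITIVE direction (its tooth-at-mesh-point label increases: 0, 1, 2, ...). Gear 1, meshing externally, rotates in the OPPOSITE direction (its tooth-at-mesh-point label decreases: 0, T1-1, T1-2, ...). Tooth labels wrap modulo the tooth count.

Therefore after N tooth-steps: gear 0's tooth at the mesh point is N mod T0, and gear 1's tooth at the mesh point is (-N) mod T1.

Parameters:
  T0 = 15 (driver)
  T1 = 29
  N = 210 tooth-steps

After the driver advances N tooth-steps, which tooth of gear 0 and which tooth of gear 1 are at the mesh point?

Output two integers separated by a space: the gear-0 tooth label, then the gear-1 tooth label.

Gear 0 (driver, T0=15): tooth at mesh = N mod T0
  210 = 14 * 15 + 0, so 210 mod 15 = 0
  gear 0 tooth = 0
Gear 1 (driven, T1=29): tooth at mesh = (-N) mod T1
  210 = 7 * 29 + 7, so 210 mod 29 = 7
  (-210) mod 29 = (-7) mod 29 = 29 - 7 = 22
Mesh after 210 steps: gear-0 tooth 0 meets gear-1 tooth 22

Answer: 0 22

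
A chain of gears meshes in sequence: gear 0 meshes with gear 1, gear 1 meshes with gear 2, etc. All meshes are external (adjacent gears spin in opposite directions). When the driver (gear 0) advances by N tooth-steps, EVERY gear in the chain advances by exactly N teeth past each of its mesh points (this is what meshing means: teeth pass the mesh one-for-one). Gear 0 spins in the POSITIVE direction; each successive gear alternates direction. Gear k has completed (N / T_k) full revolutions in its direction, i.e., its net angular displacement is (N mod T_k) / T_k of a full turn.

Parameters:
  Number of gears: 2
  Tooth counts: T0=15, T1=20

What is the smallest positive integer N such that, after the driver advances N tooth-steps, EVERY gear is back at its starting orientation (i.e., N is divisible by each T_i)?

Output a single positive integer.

Gear k returns to start when N is a multiple of T_k.
All gears at start simultaneously when N is a common multiple of [15, 20]; the smallest such N is lcm(15, 20).
Start: lcm = T0 = 15
Fold in T1=20: gcd(15, 20) = 5; lcm(15, 20) = 15 * 20 / 5 = 300 / 5 = 60
Full cycle length = 60

Answer: 60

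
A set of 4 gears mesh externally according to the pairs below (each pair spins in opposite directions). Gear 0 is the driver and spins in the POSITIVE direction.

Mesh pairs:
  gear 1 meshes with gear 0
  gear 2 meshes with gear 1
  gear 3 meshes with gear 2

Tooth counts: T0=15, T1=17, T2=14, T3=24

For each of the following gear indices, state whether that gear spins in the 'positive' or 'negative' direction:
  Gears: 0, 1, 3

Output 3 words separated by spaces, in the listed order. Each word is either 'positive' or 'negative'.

Answer: positive negative negative

Derivation:
Gear 0 (driver): positive (depth 0)
  gear 1: meshes with gear 0 -> depth 1 -> negative (opposite of gear 0)
  gear 2: meshes with gear 1 -> depth 2 -> positive (opposite of gear 1)
  gear 3: meshes with gear 2 -> depth 3 -> negative (opposite of gear 2)
Queried indices 0, 1, 3 -> positive, negative, negative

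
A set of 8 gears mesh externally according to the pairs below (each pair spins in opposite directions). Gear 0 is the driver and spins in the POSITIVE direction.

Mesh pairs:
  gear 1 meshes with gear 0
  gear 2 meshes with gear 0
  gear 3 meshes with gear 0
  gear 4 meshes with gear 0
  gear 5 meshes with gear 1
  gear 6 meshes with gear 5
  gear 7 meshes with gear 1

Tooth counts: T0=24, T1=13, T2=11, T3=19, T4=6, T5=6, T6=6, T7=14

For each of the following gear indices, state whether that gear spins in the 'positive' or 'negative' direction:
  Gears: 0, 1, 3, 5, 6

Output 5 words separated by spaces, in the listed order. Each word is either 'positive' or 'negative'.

Answer: positive negative negative positive negative

Derivation:
Gear 0 (driver): positive (depth 0)
  gear 1: meshes with gear 0 -> depth 1 -> negative (opposite of gear 0)
  gear 2: meshes with gear 0 -> depth 1 -> negative (opposite of gear 0)
  gear 3: meshes with gear 0 -> depth 1 -> negative (opposite of gear 0)
  gear 4: meshes with gear 0 -> depth 1 -> negative (opposite of gear 0)
  gear 5: meshes with gear 1 -> depth 2 -> positive (opposite of gear 1)
  gear 6: meshes with gear 5 -> depth 3 -> negative (opposite of gear 5)
  gear 7: meshes with gear 1 -> depth 2 -> positive (opposite of gear 1)
Queried indices 0, 1, 3, 5, 6 -> positive, negative, negative, positive, negative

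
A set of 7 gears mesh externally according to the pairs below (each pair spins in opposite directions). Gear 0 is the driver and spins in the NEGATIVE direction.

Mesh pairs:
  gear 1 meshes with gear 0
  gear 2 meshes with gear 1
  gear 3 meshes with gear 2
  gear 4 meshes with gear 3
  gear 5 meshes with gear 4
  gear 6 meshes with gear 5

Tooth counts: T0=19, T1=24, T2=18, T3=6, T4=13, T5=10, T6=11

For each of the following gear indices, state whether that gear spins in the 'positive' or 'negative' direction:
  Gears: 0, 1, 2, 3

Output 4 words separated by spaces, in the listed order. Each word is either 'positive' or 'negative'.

Answer: negative positive negative positive

Derivation:
Gear 0 (driver): negative (depth 0)
  gear 1: meshes with gear 0 -> depth 1 -> positive (opposite of gear 0)
  gear 2: meshes with gear 1 -> depth 2 -> negative (opposite of gear 1)
  gear 3: meshes with gear 2 -> depth 3 -> positive (opposite of gear 2)
  gear 4: meshes with gear 3 -> depth 4 -> negative (opposite of gear 3)
  gear 5: meshes with gear 4 -> depth 5 -> positive (opposite of gear 4)
  gear 6: meshes with gear 5 -> depth 6 -> negative (opposite of gear 5)
Queried indices 0, 1, 2, 3 -> negative, positive, negative, positive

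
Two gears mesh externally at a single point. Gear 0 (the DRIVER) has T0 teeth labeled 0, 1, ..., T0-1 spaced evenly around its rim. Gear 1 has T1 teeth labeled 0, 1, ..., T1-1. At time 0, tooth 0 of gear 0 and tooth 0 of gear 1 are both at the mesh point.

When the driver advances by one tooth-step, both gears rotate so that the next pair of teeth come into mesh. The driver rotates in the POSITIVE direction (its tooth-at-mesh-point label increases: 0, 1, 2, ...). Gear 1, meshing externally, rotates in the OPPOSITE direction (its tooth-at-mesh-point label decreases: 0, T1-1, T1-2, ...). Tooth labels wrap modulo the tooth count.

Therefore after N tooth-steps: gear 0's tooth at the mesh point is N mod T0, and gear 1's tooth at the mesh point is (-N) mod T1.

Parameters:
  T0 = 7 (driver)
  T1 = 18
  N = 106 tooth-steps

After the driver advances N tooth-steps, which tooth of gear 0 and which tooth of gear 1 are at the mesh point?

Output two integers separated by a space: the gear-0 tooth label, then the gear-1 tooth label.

Answer: 1 2

Derivation:
Gear 0 (driver, T0=7): tooth at mesh = N mod T0
  106 = 15 * 7 + 1, so 106 mod 7 = 1
  gear 0 tooth = 1
Gear 1 (driven, T1=18): tooth at mesh = (-N) mod T1
  106 = 5 * 18 + 16, so 106 mod 18 = 16
  (-106) mod 18 = (-16) mod 18 = 18 - 16 = 2
Mesh after 106 steps: gear-0 tooth 1 meets gear-1 tooth 2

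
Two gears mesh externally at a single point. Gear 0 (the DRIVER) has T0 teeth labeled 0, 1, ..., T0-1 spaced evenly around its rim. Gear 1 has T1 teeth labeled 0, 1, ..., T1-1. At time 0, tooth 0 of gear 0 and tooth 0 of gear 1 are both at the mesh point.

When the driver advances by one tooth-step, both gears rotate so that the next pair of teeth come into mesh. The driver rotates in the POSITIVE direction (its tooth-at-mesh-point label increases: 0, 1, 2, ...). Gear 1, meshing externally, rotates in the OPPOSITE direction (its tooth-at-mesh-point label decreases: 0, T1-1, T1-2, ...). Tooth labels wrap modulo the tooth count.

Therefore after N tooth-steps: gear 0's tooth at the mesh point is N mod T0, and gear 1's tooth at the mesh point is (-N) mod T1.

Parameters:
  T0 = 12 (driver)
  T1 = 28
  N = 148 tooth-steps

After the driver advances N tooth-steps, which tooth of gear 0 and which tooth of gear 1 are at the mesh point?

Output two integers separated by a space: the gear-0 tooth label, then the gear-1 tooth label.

Gear 0 (driver, T0=12): tooth at mesh = N mod T0
  148 = 12 * 12 + 4, so 148 mod 12 = 4
  gear 0 tooth = 4
Gear 1 (driven, T1=28): tooth at mesh = (-N) mod T1
  148 = 5 * 28 + 8, so 148 mod 28 = 8
  (-148) mod 28 = (-8) mod 28 = 28 - 8 = 20
Mesh after 148 steps: gear-0 tooth 4 meets gear-1 tooth 20

Answer: 4 20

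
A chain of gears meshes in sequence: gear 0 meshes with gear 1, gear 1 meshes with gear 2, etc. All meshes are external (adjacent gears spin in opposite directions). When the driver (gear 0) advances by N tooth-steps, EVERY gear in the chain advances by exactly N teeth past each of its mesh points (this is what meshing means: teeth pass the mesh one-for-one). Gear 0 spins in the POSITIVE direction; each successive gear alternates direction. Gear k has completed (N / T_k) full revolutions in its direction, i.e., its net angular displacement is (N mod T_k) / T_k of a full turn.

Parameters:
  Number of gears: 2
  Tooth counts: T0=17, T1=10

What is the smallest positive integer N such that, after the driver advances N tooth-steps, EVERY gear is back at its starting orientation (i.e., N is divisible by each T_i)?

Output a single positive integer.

Answer: 170

Derivation:
Gear k returns to start when N is a multiple of T_k.
All gears at start simultaneously when N is a common multiple of [17, 10]; the smallest such N is lcm(17, 10).
Start: lcm = T0 = 17
Fold in T1=10: gcd(17, 10) = 1; lcm(17, 10) = 17 * 10 / 1 = 170 / 1 = 170
Full cycle length = 170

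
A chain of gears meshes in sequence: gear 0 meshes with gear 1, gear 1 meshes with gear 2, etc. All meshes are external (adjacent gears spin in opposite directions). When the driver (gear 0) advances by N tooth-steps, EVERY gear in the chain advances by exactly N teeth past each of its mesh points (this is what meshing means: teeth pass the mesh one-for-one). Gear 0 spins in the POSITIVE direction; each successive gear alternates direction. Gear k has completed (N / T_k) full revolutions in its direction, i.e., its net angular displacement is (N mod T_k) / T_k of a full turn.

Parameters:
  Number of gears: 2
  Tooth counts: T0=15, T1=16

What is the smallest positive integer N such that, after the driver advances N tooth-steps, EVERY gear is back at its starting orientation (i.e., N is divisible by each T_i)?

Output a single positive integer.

Gear k returns to start when N is a multiple of T_k.
All gears at start simultaneously when N is a common multiple of [15, 16]; the smallest such N is lcm(15, 16).
Start: lcm = T0 = 15
Fold in T1=16: gcd(15, 16) = 1; lcm(15, 16) = 15 * 16 / 1 = 240 / 1 = 240
Full cycle length = 240

Answer: 240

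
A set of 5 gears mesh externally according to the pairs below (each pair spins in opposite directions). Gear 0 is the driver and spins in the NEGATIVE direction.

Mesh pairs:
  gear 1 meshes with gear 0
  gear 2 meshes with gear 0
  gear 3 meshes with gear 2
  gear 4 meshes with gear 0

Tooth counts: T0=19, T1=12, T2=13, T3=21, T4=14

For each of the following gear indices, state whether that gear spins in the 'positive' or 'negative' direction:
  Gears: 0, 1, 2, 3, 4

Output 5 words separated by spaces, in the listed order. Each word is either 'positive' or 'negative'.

Gear 0 (driver): negative (depth 0)
  gear 1: meshes with gear 0 -> depth 1 -> positive (opposite of gear 0)
  gear 2: meshes with gear 0 -> depth 1 -> positive (opposite of gear 0)
  gear 3: meshes with gear 2 -> depth 2 -> negative (opposite of gear 2)
  gear 4: meshes with gear 0 -> depth 1 -> positive (opposite of gear 0)
Queried indices 0, 1, 2, 3, 4 -> negative, positive, positive, negative, positive

Answer: negative positive positive negative positive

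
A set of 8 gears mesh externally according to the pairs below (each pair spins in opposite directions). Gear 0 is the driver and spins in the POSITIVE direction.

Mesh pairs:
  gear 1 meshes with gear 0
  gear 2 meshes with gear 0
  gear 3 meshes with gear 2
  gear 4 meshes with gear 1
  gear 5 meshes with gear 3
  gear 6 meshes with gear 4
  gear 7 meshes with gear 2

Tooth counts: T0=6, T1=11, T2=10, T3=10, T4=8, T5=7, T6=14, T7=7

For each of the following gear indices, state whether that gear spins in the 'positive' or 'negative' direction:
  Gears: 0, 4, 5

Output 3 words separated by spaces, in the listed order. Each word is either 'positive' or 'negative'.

Answer: positive positive negative

Derivation:
Gear 0 (driver): positive (depth 0)
  gear 1: meshes with gear 0 -> depth 1 -> negative (opposite of gear 0)
  gear 2: meshes with gear 0 -> depth 1 -> negative (opposite of gear 0)
  gear 3: meshes with gear 2 -> depth 2 -> positive (opposite of gear 2)
  gear 4: meshes with gear 1 -> depth 2 -> positive (opposite of gear 1)
  gear 5: meshes with gear 3 -> depth 3 -> negative (opposite of gear 3)
  gear 6: meshes with gear 4 -> depth 3 -> negative (opposite of gear 4)
  gear 7: meshes with gear 2 -> depth 2 -> positive (opposite of gear 2)
Queried indices 0, 4, 5 -> positive, positive, negative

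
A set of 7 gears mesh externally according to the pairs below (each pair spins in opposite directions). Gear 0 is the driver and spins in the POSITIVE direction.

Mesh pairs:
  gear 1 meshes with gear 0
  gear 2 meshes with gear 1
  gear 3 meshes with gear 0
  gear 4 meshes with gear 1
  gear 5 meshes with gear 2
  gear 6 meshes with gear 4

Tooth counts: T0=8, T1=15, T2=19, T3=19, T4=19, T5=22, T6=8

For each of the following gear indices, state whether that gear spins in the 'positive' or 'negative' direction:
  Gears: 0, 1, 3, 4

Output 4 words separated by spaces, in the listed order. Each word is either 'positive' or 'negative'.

Answer: positive negative negative positive

Derivation:
Gear 0 (driver): positive (depth 0)
  gear 1: meshes with gear 0 -> depth 1 -> negative (opposite of gear 0)
  gear 2: meshes with gear 1 -> depth 2 -> positive (opposite of gear 1)
  gear 3: meshes with gear 0 -> depth 1 -> negative (opposite of gear 0)
  gear 4: meshes with gear 1 -> depth 2 -> positive (opposite of gear 1)
  gear 5: meshes with gear 2 -> depth 3 -> negative (opposite of gear 2)
  gear 6: meshes with gear 4 -> depth 3 -> negative (opposite of gear 4)
Queried indices 0, 1, 3, 4 -> positive, negative, negative, positive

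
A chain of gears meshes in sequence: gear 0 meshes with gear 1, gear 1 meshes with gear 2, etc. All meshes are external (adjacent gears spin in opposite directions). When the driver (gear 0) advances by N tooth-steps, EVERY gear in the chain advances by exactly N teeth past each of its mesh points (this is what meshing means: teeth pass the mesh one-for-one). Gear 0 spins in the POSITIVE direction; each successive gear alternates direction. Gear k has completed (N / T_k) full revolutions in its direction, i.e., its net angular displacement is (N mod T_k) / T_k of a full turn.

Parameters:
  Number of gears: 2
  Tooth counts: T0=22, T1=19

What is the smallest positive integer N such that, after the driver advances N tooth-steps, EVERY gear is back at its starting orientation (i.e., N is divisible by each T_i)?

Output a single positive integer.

Gear k returns to start when N is a multiple of T_k.
All gears at start simultaneously when N is a common multiple of [22, 19]; the smallest such N is lcm(22, 19).
Start: lcm = T0 = 22
Fold in T1=19: gcd(22, 19) = 1; lcm(22, 19) = 22 * 19 / 1 = 418 / 1 = 418
Full cycle length = 418

Answer: 418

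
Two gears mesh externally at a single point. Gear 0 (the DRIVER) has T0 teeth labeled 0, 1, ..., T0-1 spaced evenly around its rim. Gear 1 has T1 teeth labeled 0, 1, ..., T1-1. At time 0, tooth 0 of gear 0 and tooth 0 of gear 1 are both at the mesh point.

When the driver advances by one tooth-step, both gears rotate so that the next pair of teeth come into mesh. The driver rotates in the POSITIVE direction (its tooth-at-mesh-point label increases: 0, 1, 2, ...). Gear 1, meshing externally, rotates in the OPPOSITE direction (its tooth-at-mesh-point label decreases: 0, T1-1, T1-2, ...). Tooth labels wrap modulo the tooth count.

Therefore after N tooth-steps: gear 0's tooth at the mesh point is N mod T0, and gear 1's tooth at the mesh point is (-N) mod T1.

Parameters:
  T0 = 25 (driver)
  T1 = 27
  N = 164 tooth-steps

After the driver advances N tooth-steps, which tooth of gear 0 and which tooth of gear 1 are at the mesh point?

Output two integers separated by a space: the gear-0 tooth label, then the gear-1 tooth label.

Gear 0 (driver, T0=25): tooth at mesh = N mod T0
  164 = 6 * 25 + 14, so 164 mod 25 = 14
  gear 0 tooth = 14
Gear 1 (driven, T1=27): tooth at mesh = (-N) mod T1
  164 = 6 * 27 + 2, so 164 mod 27 = 2
  (-164) mod 27 = (-2) mod 27 = 27 - 2 = 25
Mesh after 164 steps: gear-0 tooth 14 meets gear-1 tooth 25

Answer: 14 25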